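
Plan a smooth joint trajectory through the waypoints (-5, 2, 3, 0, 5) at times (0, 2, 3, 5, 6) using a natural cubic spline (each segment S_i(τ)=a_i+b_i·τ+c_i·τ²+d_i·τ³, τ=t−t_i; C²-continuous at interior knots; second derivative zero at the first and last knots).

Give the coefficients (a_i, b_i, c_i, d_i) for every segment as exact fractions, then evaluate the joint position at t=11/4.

  seg 0: a=-5 b=755/186 c=0 d=-13/93
  seg 1: a=2 b=443/186 c=-26/31 d=-101/186
  seg 2: a=3 b=-86/93 c=-153/62 d=811/744
  seg 3: a=0 b=425/186 c=505/124 d=-505/372
S(11/4) = 12243/3968

Δ: Δ0=7/2, Δ1=1, Δ2=-3/2, Δ3=5
row 1: diag=6, rhs=-15; c'=1/6, d'=-5/2
row 2: denom=6−1·1/6=35/6; d'=(-15−1·-5/2)/(35/6)=-15/7
row 3: denom=6−2·12/35=186/35; d'=(39−2·-15/7)/(186/35)=505/62
back: M3=505/62
back: M2=-15/7−12/35·505/62=-153/31
back: M1=-5/2−1/6·-153/31=-52/31
M: M0=0, M1=-52/31, M2=-153/31, M3=505/62, M4=0
seg 0: a=-5, c=M0/2=0, d=(M1−M0)/(6·2)=-13/93, b=Δ0−h0·(2M0+M1)/6=755/186
seg 1: a=2, c=M1/2=-26/31, d=(M2−M1)/(6·1)=-101/186, b=Δ1−h1·(2M1+M2)/6=443/186
seg 2: a=3, c=M2/2=-153/62, d=(M3−M2)/(6·2)=811/744, b=Δ2−h2·(2M2+M3)/6=-86/93
seg 3: a=0, c=M3/2=505/124, d=(M4−M3)/(6·1)=-505/372, b=Δ3−h3·(2M3+M4)/6=425/186
t_q=11/4 → seg 1, τ=3/4; S=2+443/186·τ+-26/31·τ²+-101/186·τ³=12243/3968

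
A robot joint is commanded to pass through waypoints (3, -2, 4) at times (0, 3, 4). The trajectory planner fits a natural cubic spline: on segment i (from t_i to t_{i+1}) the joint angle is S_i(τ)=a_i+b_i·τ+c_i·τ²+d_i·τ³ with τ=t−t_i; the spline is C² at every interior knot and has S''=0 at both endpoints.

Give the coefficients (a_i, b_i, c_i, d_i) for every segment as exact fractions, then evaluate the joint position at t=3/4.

Δ: Δ0=-5/3, Δ1=6
row 1: diag=8, rhs=46; c'=1/8, d'=23/4
back: M1=23/4
M: M0=0, M1=23/4, M2=0
seg 0: a=3, c=M0/2=0, d=(M1−M0)/(6·3)=23/72, b=Δ0−h0·(2M0+M1)/6=-109/24
seg 1: a=-2, c=M1/2=23/8, d=(M2−M1)/(6·1)=-23/24, b=Δ1−h1·(2M1+M2)/6=49/12
t_q=3/4 → seg 0, τ=3/4; S=3+-109/24·τ+0·τ²+23/72·τ³=-139/512

  seg 0: a=3 b=-109/24 c=0 d=23/72
  seg 1: a=-2 b=49/12 c=23/8 d=-23/24
S(3/4) = -139/512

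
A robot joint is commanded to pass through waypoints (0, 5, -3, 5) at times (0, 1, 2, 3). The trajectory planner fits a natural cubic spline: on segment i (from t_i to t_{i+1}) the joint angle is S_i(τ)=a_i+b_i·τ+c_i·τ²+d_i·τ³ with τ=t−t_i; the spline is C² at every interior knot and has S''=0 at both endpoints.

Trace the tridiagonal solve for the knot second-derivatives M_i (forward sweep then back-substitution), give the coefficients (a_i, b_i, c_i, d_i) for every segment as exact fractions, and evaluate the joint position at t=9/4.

  seg 0: a=0 b=143/15 c=0 d=-68/15
  seg 1: a=5 b=-61/15 c=-68/5 d=29/3
  seg 2: a=-3 b=-34/15 c=77/5 d=-77/15
S(9/4) = -859/320

Δ: Δ0=5, Δ1=-8, Δ2=8
row 1: diag=4, rhs=-78; c'=1/4, d'=-39/2
row 2: denom=4−1·1/4=15/4; d'=(96−1·-39/2)/(15/4)=154/5
back: M2=154/5
back: M1=-39/2−1/4·154/5=-136/5
M: M0=0, M1=-136/5, M2=154/5, M3=0
seg 0: a=0, c=M0/2=0, d=(M1−M0)/(6·1)=-68/15, b=Δ0−h0·(2M0+M1)/6=143/15
seg 1: a=5, c=M1/2=-68/5, d=(M2−M1)/(6·1)=29/3, b=Δ1−h1·(2M1+M2)/6=-61/15
seg 2: a=-3, c=M2/2=77/5, d=(M3−M2)/(6·1)=-77/15, b=Δ2−h2·(2M2+M3)/6=-34/15
t_q=9/4 → seg 2, τ=1/4; S=-3+-34/15·τ+77/5·τ²+-77/15·τ³=-859/320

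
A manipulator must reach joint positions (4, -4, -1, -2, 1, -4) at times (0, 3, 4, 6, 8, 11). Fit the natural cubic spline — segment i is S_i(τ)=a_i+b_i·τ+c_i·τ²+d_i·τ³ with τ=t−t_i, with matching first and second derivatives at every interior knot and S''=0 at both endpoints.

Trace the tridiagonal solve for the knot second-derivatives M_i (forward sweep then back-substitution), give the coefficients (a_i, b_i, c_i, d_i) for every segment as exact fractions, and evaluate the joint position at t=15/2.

  seg 0: a=4 b=-4175/813 c=0 d=223/813
  seg 1: a=-4 b=1846/813 c=669/271 d=-1414/813
  seg 2: a=-1 b=1618/813 c=-745/271 d=4891/6504
  seg 3: a=-2 b=29/1626 c=1911/1084 d=-3323/6504
  seg 4: a=1 b=763/813 c=-353/271 d=353/2439
S(15/2) = 4665/17344

Δ: Δ0=-8/3, Δ1=3, Δ2=-1/2, Δ3=3/2, Δ4=-5/3
row 1: diag=8, rhs=34; c'=1/8, d'=17/4
row 2: denom=6−1·1/8=47/8; d'=(-21−1·17/4)/(47/8)=-202/47
row 3: denom=8−2·16/47=344/47; d'=(12−2·-202/47)/(344/47)=121/43
row 4: denom=10−2·47/172=813/86; d'=(-19−2·121/43)/(813/86)=-706/271
back: M4=-706/271
back: M3=121/43−47/172·-706/271=1911/542
back: M2=-202/47−16/47·1911/542=-1490/271
back: M1=17/4−1/8·-1490/271=1338/271
M: M0=0, M1=1338/271, M2=-1490/271, M3=1911/542, M4=-706/271, M5=0
seg 0: a=4, c=M0/2=0, d=(M1−M0)/(6·3)=223/813, b=Δ0−h0·(2M0+M1)/6=-4175/813
seg 1: a=-4, c=M1/2=669/271, d=(M2−M1)/(6·1)=-1414/813, b=Δ1−h1·(2M1+M2)/6=1846/813
seg 2: a=-1, c=M2/2=-745/271, d=(M3−M2)/(6·2)=4891/6504, b=Δ2−h2·(2M2+M3)/6=1618/813
seg 3: a=-2, c=M3/2=1911/1084, d=(M4−M3)/(6·2)=-3323/6504, b=Δ3−h3·(2M3+M4)/6=29/1626
seg 4: a=1, c=M4/2=-353/271, d=(M5−M4)/(6·3)=353/2439, b=Δ4−h4·(2M4+M5)/6=763/813
t_q=15/2 → seg 3, τ=3/2; S=-2+29/1626·τ+1911/1084·τ²+-3323/6504·τ³=4665/17344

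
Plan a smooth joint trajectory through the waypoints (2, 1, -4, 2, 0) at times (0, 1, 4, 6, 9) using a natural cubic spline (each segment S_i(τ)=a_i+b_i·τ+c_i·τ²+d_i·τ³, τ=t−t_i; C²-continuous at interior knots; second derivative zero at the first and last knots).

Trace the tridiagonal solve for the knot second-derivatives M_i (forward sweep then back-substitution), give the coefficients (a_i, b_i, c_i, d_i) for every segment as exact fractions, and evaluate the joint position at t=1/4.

Δ: Δ0=-1, Δ1=-5/3, Δ2=3, Δ3=-2/3
row 1: diag=8, rhs=-4; c'=3/8, d'=-1/2
row 2: denom=10−3·3/8=71/8; d'=(28−3·-1/2)/(71/8)=236/71
row 3: denom=10−2·16/71=678/71; d'=(-22−2·236/71)/(678/71)=-3
back: M3=-3
back: M2=236/71−16/71·-3=4
back: M1=-1/2−3/8·4=-2
M: M0=0, M1=-2, M2=4, M3=-3, M4=0
seg 0: a=2, c=M0/2=0, d=(M1−M0)/(6·1)=-1/3, b=Δ0−h0·(2M0+M1)/6=-2/3
seg 1: a=1, c=M1/2=-1, d=(M2−M1)/(6·3)=1/3, b=Δ1−h1·(2M1+M2)/6=-5/3
seg 2: a=-4, c=M2/2=2, d=(M3−M2)/(6·2)=-7/12, b=Δ2−h2·(2M2+M3)/6=4/3
seg 3: a=2, c=M3/2=-3/2, d=(M4−M3)/(6·3)=1/6, b=Δ3−h3·(2M3+M4)/6=7/3
t_q=1/4 → seg 0, τ=1/4; S=2+-2/3·τ+0·τ²+-1/3·τ³=117/64

  seg 0: a=2 b=-2/3 c=0 d=-1/3
  seg 1: a=1 b=-5/3 c=-1 d=1/3
  seg 2: a=-4 b=4/3 c=2 d=-7/12
  seg 3: a=2 b=7/3 c=-3/2 d=1/6
S(1/4) = 117/64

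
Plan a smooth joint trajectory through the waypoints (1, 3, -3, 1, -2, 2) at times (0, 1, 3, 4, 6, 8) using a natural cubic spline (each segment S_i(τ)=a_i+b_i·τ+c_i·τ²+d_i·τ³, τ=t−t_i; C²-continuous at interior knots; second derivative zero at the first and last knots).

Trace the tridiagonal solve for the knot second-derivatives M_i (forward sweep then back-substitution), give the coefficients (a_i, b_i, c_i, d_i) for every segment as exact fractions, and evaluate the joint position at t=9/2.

Δ: Δ0=2, Δ1=-3, Δ2=4, Δ3=-3/2, Δ4=2
row 1: diag=6, rhs=-30; c'=1/3, d'=-5
row 2: denom=6−2·1/3=16/3; d'=(42−2·-5)/(16/3)=39/4
row 3: denom=6−1·3/16=93/16; d'=(-33−1·39/4)/(93/16)=-228/31
row 4: denom=8−2·32/93=680/93; d'=(21−2·-228/31)/(680/93)=3321/680
back: M4=3321/680
back: M3=-228/31−32/93·3321/680=-768/85
back: M2=39/4−3/16·-768/85=3891/340
back: M1=-5−1/3·3891/340=-2997/340
M: M0=0, M1=-2997/340, M2=3891/340, M3=-768/85, M4=3321/680, M5=0
seg 0: a=1, c=M0/2=0, d=(M1−M0)/(6·1)=-999/680, b=Δ0−h0·(2M0+M1)/6=2359/680
seg 1: a=3, c=M1/2=-2997/680, d=(M2−M1)/(6·2)=287/170, b=Δ1−h1·(2M1+M2)/6=-319/340
seg 2: a=-3, c=M2/2=3891/680, d=(M3−M2)/(6·1)=-2321/680, b=Δ2−h2·(2M2+M3)/6=115/68
seg 3: a=1, c=M3/2=-384/85, d=(M4−M3)/(6·2)=631/544, b=Δ3−h3·(2M3+M4)/6=1969/680
seg 4: a=-2, c=M4/2=3321/1360, d=(M5−M4)/(6·2)=-1107/2720, b=Δ4−h4·(2M4+M5)/6=-427/340
t_q=9/2 → seg 3, τ=1/2; S=1+1969/680·τ+-384/85·τ²+631/544·τ³=31843/21760

  seg 0: a=1 b=2359/680 c=0 d=-999/680
  seg 1: a=3 b=-319/340 c=-2997/680 d=287/170
  seg 2: a=-3 b=115/68 c=3891/680 d=-2321/680
  seg 3: a=1 b=1969/680 c=-384/85 d=631/544
  seg 4: a=-2 b=-427/340 c=3321/1360 d=-1107/2720
S(9/2) = 31843/21760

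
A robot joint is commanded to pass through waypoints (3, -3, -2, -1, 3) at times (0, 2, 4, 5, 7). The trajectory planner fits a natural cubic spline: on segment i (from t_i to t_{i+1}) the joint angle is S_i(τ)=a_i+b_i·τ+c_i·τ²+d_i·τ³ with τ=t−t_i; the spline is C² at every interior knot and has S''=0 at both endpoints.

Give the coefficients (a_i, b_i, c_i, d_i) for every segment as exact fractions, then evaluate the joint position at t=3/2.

Δ: Δ0=-3, Δ1=1/2, Δ2=1, Δ3=2
row 1: diag=8, rhs=21; c'=1/4, d'=21/8
row 2: denom=6−2·1/4=11/2; d'=(3−2·21/8)/(11/2)=-9/22
row 3: denom=6−1·2/11=64/11; d'=(6−1·-9/22)/(64/11)=141/128
back: M3=141/128
back: M2=-9/22−2/11·141/128=-39/64
back: M1=21/8−1/4·-39/64=711/256
M: M0=0, M1=711/256, M2=-39/64, M3=141/128, M4=0
seg 0: a=3, c=M0/2=0, d=(M1−M0)/(6·2)=237/1024, b=Δ0−h0·(2M0+M1)/6=-1005/256
seg 1: a=-3, c=M1/2=711/512, d=(M2−M1)/(6·2)=-289/1024, b=Δ1−h1·(2M1+M2)/6=-147/128
seg 2: a=-2, c=M2/2=-39/128, d=(M3−M2)/(6·1)=73/256, b=Δ2−h2·(2M2+M3)/6=261/256
seg 3: a=-1, c=M3/2=141/256, d=(M4−M3)/(6·2)=-47/512, b=Δ3−h3·(2M3+M4)/6=81/64
t_q=3/2 → seg 0, τ=3/2; S=3+-1005/256·τ+0·τ²+237/1024·τ³=-17265/8192

  seg 0: a=3 b=-1005/256 c=0 d=237/1024
  seg 1: a=-3 b=-147/128 c=711/512 d=-289/1024
  seg 2: a=-2 b=261/256 c=-39/128 d=73/256
  seg 3: a=-1 b=81/64 c=141/256 d=-47/512
S(3/2) = -17265/8192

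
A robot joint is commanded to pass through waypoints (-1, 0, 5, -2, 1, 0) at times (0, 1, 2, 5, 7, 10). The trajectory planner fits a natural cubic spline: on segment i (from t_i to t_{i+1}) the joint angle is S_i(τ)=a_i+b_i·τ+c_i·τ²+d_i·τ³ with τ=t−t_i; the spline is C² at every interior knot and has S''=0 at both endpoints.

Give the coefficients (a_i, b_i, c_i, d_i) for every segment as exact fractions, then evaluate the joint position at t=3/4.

Δ: Δ0=1, Δ1=5, Δ2=-7/3, Δ3=3/2, Δ4=-1/3
row 1: diag=4, rhs=24; c'=1/4, d'=6
row 2: denom=8−1·1/4=31/4; d'=(-44−1·6)/(31/4)=-200/31
row 3: denom=10−3·12/31=274/31; d'=(23−3·-200/31)/(274/31)=1313/274
row 4: denom=10−2·31/137=1308/137; d'=(-11−2·1313/274)/(1308/137)=-235/109
back: M4=-235/109
back: M3=1313/274−31/137·-235/109=1151/218
back: M2=-200/31−12/31·1151/218=-926/109
back: M1=6−1/4·-926/109=1771/218
M: M0=0, M1=1771/218, M2=-926/109, M3=1151/218, M4=-235/109, M5=0
seg 0: a=-1, c=M0/2=0, d=(M1−M0)/(6·1)=1771/1308, b=Δ0−h0·(2M0+M1)/6=-463/1308
seg 1: a=0, c=M1/2=1771/436, d=(M2−M1)/(6·1)=-3623/1308, b=Δ1−h1·(2M1+M2)/6=2425/654
seg 2: a=5, c=M2/2=-463/109, d=(M3−M2)/(6·3)=1001/1308, b=Δ2−h2·(2M2+M3)/6=4607/1308
seg 3: a=-2, c=M3/2=1151/436, d=(M4−M3)/(6·2)=-1621/2616, b=Δ3−h3·(2M3+M4)/6=-851/654
seg 4: a=1, c=M4/2=-235/218, d=(M5−M4)/(6·3)=235/1962, b=Δ4−h4·(2M4+M5)/6=596/327
t_q=3/4 → seg 0, τ=3/4; S=-1+-463/1308·τ+0·τ²+1771/1308·τ³=-19373/27904

  seg 0: a=-1 b=-463/1308 c=0 d=1771/1308
  seg 1: a=0 b=2425/654 c=1771/436 d=-3623/1308
  seg 2: a=5 b=4607/1308 c=-463/109 d=1001/1308
  seg 3: a=-2 b=-851/654 c=1151/436 d=-1621/2616
  seg 4: a=1 b=596/327 c=-235/218 d=235/1962
S(3/4) = -19373/27904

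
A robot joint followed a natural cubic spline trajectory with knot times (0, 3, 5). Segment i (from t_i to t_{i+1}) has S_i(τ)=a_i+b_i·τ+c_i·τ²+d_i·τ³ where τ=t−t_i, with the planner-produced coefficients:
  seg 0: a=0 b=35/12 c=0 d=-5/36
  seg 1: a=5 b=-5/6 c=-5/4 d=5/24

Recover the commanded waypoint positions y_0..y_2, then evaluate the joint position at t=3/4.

y_0 = S_0(0) = a_0 = 0
y_1 = S_1(0) = a_1 = 5
y_2 = S_1(2) = 0
t_q=3/4 is in segment 0 (τ=3/4); S_0(τ)=545/256

y_0=0 y_1=5 y_2=0
S(3/4) = 545/256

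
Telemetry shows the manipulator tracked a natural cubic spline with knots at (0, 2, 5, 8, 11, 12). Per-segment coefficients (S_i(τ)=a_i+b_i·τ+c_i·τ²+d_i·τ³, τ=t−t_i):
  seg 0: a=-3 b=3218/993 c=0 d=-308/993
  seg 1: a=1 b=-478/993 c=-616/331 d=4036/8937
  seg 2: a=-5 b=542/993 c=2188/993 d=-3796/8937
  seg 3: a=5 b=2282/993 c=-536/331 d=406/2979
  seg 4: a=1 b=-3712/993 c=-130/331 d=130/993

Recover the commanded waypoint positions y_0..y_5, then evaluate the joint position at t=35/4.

y_0=-3 y_1=1 y_2=-5 y_3=5 y_4=1 y_5=-3
S(35/4) = 62177/10592

y_0 = S_0(0) = a_0 = -3
y_1 = S_1(0) = a_1 = 1
y_2 = S_2(0) = a_2 = -5
y_3 = S_3(0) = a_3 = 5
y_4 = S_4(0) = a_4 = 1
y_5 = S_4(1) = -3
t_q=35/4 is in segment 3 (τ=3/4); S_3(τ)=62177/10592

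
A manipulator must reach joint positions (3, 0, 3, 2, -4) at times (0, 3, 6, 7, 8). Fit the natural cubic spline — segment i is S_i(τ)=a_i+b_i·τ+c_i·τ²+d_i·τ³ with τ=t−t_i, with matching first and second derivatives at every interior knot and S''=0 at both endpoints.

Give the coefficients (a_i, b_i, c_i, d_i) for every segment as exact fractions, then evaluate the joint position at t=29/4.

Δ: Δ0=-1, Δ1=1, Δ2=-1, Δ3=-6
row 1: diag=12, rhs=12; c'=1/4, d'=1
row 2: denom=8−3·1/4=29/4; d'=(-12−3·1)/(29/4)=-60/29
row 3: denom=4−1·4/29=112/29; d'=(-30−1·-60/29)/(112/29)=-405/56
back: M3=-405/56
back: M2=-60/29−4/29·-405/56=-15/14
back: M1=1−1/4·-15/14=71/56
M: M0=0, M1=71/56, M2=-15/14, M3=-405/56, M4=0
seg 0: a=3, c=M0/2=0, d=(M1−M0)/(6·3)=71/1008, b=Δ0−h0·(2M0+M1)/6=-183/112
seg 1: a=0, c=M1/2=71/112, d=(M2−M1)/(6·3)=-131/1008, b=Δ1−h1·(2M1+M2)/6=15/56
seg 2: a=3, c=M2/2=-15/28, d=(M3−M2)/(6·1)=-115/112, b=Δ2−h2·(2M2+M3)/6=9/16
seg 3: a=2, c=M3/2=-405/112, d=(M4−M3)/(6·1)=135/112, b=Δ3−h3·(2M3+M4)/6=-201/56
t_q=29/4 → seg 3, τ=1/4; S=2+-201/56·τ+-405/112·τ²+135/112·τ³=917/1024

  seg 0: a=3 b=-183/112 c=0 d=71/1008
  seg 1: a=0 b=15/56 c=71/112 d=-131/1008
  seg 2: a=3 b=9/16 c=-15/28 d=-115/112
  seg 3: a=2 b=-201/56 c=-405/112 d=135/112
S(29/4) = 917/1024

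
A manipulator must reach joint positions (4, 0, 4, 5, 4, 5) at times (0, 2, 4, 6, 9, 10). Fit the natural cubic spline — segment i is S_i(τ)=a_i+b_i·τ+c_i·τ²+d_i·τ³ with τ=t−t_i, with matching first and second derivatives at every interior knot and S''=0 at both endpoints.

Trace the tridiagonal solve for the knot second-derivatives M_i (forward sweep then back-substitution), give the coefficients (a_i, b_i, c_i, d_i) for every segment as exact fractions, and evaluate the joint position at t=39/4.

  seg 0: a=4 b=-18955/6006 c=0 d=6943/24024
  seg 1: a=0 b=937/3003 c=6943/4004 d=-10691/24024
  seg 2: a=4 b=1637/858 c=-937/1001 d=697/6006
  seg 3: a=5 b=-205/462 c=-240/1001 d=151/1638
  seg 4: a=4 b=1822/3003 c=1181/2002 d=-1181/6006
S(39/4) = 602703/128128

Δ: Δ0=-2, Δ1=2, Δ2=1/2, Δ3=-1/3, Δ4=1
row 1: diag=8, rhs=24; c'=1/4, d'=3
row 2: denom=8−2·1/4=15/2; d'=(-9−2·3)/(15/2)=-2
row 3: denom=10−2·4/15=142/15; d'=(-5−2·-2)/(142/15)=-15/142
row 4: denom=8−3·45/142=1001/142; d'=(8−3·-15/142)/(1001/142)=1181/1001
back: M4=1181/1001
back: M3=-15/142−45/142·1181/1001=-480/1001
back: M2=-2−4/15·-480/1001=-1874/1001
back: M1=3−1/4·-1874/1001=6943/2002
M: M0=0, M1=6943/2002, M2=-1874/1001, M3=-480/1001, M4=1181/1001, M5=0
seg 0: a=4, c=M0/2=0, d=(M1−M0)/(6·2)=6943/24024, b=Δ0−h0·(2M0+M1)/6=-18955/6006
seg 1: a=0, c=M1/2=6943/4004, d=(M2−M1)/(6·2)=-10691/24024, b=Δ1−h1·(2M1+M2)/6=937/3003
seg 2: a=4, c=M2/2=-937/1001, d=(M3−M2)/(6·2)=697/6006, b=Δ2−h2·(2M2+M3)/6=1637/858
seg 3: a=5, c=M3/2=-240/1001, d=(M4−M3)/(6·3)=151/1638, b=Δ3−h3·(2M3+M4)/6=-205/462
seg 4: a=4, c=M4/2=1181/2002, d=(M5−M4)/(6·1)=-1181/6006, b=Δ4−h4·(2M4+M5)/6=1822/3003
t_q=39/4 → seg 4, τ=3/4; S=4+1822/3003·τ+1181/2002·τ²+-1181/6006·τ³=602703/128128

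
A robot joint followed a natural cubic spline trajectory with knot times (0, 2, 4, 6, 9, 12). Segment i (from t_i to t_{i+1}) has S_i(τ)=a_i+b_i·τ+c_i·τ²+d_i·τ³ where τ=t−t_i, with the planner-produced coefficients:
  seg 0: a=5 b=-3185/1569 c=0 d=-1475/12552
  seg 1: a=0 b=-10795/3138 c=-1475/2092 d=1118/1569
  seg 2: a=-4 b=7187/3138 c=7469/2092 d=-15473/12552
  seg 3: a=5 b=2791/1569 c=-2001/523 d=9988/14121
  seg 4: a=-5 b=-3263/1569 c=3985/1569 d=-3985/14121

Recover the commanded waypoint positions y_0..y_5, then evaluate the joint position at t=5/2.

y_0 = S_0(0) = a_0 = 5
y_1 = S_1(0) = a_1 = 0
y_2 = S_2(0) = a_2 = -4
y_3 = S_3(0) = a_3 = 5
y_4 = S_4(0) = a_4 = -5
y_5 = S_4(3) = 4
t_q=5/2 is in segment 1 (τ=1/2); S_1(τ)=-15123/8368

y_0=5 y_1=0 y_2=-4 y_3=5 y_4=-5 y_5=4
S(5/2) = -15123/8368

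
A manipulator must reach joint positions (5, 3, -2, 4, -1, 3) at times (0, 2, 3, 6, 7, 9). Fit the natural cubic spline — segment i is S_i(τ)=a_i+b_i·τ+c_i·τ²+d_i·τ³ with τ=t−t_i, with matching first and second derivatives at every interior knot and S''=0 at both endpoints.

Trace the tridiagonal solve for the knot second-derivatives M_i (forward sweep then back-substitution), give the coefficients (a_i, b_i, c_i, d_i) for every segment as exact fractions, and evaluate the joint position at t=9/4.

Δ: Δ0=-1, Δ1=-5, Δ2=2, Δ3=-5, Δ4=2
row 1: diag=6, rhs=-24; c'=1/6, d'=-4
row 2: denom=8−1·1/6=47/6; d'=(42−1·-4)/(47/6)=276/47
row 3: denom=8−3·18/47=322/47; d'=(-42−3·276/47)/(322/47)=-1401/161
row 4: denom=6−1·47/322=1885/322; d'=(42−1·-1401/161)/(1885/322)=16326/1885
back: M4=16326/1885
back: M3=-1401/161−47/322·16326/1885=-18786/1885
back: M2=276/47−18/47·-18786/1885=18264/1885
back: M1=-4−1/6·18264/1885=-10584/1885
M: M0=0, M1=-10584/1885, M2=18264/1885, M3=-18786/1885, M4=16326/1885, M5=0
seg 0: a=5, c=M0/2=0, d=(M1−M0)/(6·2)=-882/1885, b=Δ0−h0·(2M0+M1)/6=1643/1885
seg 1: a=3, c=M1/2=-5292/1885, d=(M2−M1)/(6·1)=4808/1885, b=Δ1−h1·(2M1+M2)/6=-8941/1885
seg 2: a=-2, c=M2/2=9132/1885, d=(M3−M2)/(6·3)=-95/87, b=Δ2−h2·(2M2+M3)/6=-5101/1885
seg 3: a=4, c=M3/2=-9393/1885, d=(M4−M3)/(6·1)=5852/1885, b=Δ3−h3·(2M3+M4)/6=-5884/1885
seg 4: a=-1, c=M4/2=8163/1885, d=(M5−M4)/(6·2)=-2721/3770, b=Δ4−h4·(2M4+M5)/6=-7114/1885
t_q=9/4 → seg 1, τ=1/4; S=3+-8941/1885·τ+-5292/1885·τ²+4808/1885·τ³=25313/15080

  seg 0: a=5 b=1643/1885 c=0 d=-882/1885
  seg 1: a=3 b=-8941/1885 c=-5292/1885 d=4808/1885
  seg 2: a=-2 b=-5101/1885 c=9132/1885 d=-95/87
  seg 3: a=4 b=-5884/1885 c=-9393/1885 d=5852/1885
  seg 4: a=-1 b=-7114/1885 c=8163/1885 d=-2721/3770
S(9/4) = 25313/15080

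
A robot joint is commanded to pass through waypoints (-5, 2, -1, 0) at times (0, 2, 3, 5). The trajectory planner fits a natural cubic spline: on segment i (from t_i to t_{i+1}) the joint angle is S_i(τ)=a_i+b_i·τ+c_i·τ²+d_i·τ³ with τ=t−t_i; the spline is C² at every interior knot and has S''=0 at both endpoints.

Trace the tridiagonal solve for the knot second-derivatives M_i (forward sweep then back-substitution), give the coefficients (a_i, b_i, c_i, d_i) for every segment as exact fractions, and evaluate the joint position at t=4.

  seg 0: a=-5 b=83/14 c=0 d=-17/28
  seg 1: a=2 b=-19/14 c=-51/14 d=2
  seg 2: a=-1 b=-37/14 c=33/14 d=-11/28
S(4) = -47/28

Δ: Δ0=7/2, Δ1=-3, Δ2=1/2
row 1: diag=6, rhs=-39; c'=1/6, d'=-13/2
row 2: denom=6−1·1/6=35/6; d'=(21−1·-13/2)/(35/6)=33/7
back: M2=33/7
back: M1=-13/2−1/6·33/7=-51/7
M: M0=0, M1=-51/7, M2=33/7, M3=0
seg 0: a=-5, c=M0/2=0, d=(M1−M0)/(6·2)=-17/28, b=Δ0−h0·(2M0+M1)/6=83/14
seg 1: a=2, c=M1/2=-51/14, d=(M2−M1)/(6·1)=2, b=Δ1−h1·(2M1+M2)/6=-19/14
seg 2: a=-1, c=M2/2=33/14, d=(M3−M2)/(6·2)=-11/28, b=Δ2−h2·(2M2+M3)/6=-37/14
t_q=4 → seg 2, τ=1; S=-1+-37/14·τ+33/14·τ²+-11/28·τ³=-47/28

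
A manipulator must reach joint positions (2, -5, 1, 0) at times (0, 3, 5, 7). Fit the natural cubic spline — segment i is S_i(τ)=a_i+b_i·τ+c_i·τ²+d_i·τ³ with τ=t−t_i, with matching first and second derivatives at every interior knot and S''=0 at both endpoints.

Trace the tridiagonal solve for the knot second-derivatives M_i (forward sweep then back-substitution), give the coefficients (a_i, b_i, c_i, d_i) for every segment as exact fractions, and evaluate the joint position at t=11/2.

Δ: Δ0=-7/3, Δ1=3, Δ2=-1/2
row 1: diag=10, rhs=32; c'=1/5, d'=16/5
row 2: denom=8−2·1/5=38/5; d'=(-21−2·16/5)/(38/5)=-137/38
back: M2=-137/38
back: M1=16/5−1/5·-137/38=149/38
M: M0=0, M1=149/38, M2=-137/38, M3=0
seg 0: a=2, c=M0/2=0, d=(M1−M0)/(6·3)=149/684, b=Δ0−h0·(2M0+M1)/6=-979/228
seg 1: a=-5, c=M1/2=149/76, d=(M2−M1)/(6·2)=-143/228, b=Δ1−h1·(2M1+M2)/6=181/114
seg 2: a=1, c=M2/2=-137/76, d=(M3−M2)/(6·2)=137/456, b=Δ2−h2·(2M2+M3)/6=217/114
t_q=11/2 → seg 2, τ=1/2; S=1+217/114·τ+-137/76·τ²+137/456·τ³=1871/1216

  seg 0: a=2 b=-979/228 c=0 d=149/684
  seg 1: a=-5 b=181/114 c=149/76 d=-143/228
  seg 2: a=1 b=217/114 c=-137/76 d=137/456
S(11/2) = 1871/1216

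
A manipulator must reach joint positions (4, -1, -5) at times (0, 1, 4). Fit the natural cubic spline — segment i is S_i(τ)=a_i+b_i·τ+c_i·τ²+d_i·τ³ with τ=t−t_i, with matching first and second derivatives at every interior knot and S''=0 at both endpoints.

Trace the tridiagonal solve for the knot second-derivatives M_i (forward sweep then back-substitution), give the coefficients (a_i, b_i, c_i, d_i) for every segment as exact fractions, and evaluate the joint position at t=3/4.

  seg 0: a=4 b=-131/24 c=0 d=11/24
  seg 1: a=-1 b=-49/12 c=11/8 d=-11/72
S(3/4) = 51/512

Δ: Δ0=-5, Δ1=-4/3
row 1: diag=8, rhs=22; c'=3/8, d'=11/4
back: M1=11/4
M: M0=0, M1=11/4, M2=0
seg 0: a=4, c=M0/2=0, d=(M1−M0)/(6·1)=11/24, b=Δ0−h0·(2M0+M1)/6=-131/24
seg 1: a=-1, c=M1/2=11/8, d=(M2−M1)/(6·3)=-11/72, b=Δ1−h1·(2M1+M2)/6=-49/12
t_q=3/4 → seg 0, τ=3/4; S=4+-131/24·τ+0·τ²+11/24·τ³=51/512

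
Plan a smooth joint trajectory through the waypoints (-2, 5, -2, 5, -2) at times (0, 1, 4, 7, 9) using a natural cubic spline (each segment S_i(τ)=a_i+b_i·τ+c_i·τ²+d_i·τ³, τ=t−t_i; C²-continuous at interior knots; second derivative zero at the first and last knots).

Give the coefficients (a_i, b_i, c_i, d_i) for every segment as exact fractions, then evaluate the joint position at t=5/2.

  seg 0: a=-2 b=649/76 c=0 d=-117/76
  seg 1: a=5 b=149/38 c=-351/76 d=1733/2052
  seg 2: a=-2 b=-75/76 c=170/57 d=-1283/2052
  seg 3: a=5 b=1/38 c=-201/76 d=67/152
S(5/2) = 2031/608

Δ: Δ0=7, Δ1=-7/3, Δ2=7/3, Δ3=-7/2
row 1: diag=8, rhs=-56; c'=3/8, d'=-7
row 2: denom=12−3·3/8=87/8; d'=(28−3·-7)/(87/8)=392/87
row 3: denom=10−3·8/29=266/29; d'=(-35−3·392/87)/(266/29)=-201/38
back: M3=-201/38
back: M2=392/87−8/29·-201/38=340/57
back: M1=-7−3/8·340/57=-351/38
M: M0=0, M1=-351/38, M2=340/57, M3=-201/38, M4=0
seg 0: a=-2, c=M0/2=0, d=(M1−M0)/(6·1)=-117/76, b=Δ0−h0·(2M0+M1)/6=649/76
seg 1: a=5, c=M1/2=-351/76, d=(M2−M1)/(6·3)=1733/2052, b=Δ1−h1·(2M1+M2)/6=149/38
seg 2: a=-2, c=M2/2=170/57, d=(M3−M2)/(6·3)=-1283/2052, b=Δ2−h2·(2M2+M3)/6=-75/76
seg 3: a=5, c=M3/2=-201/76, d=(M4−M3)/(6·2)=67/152, b=Δ3−h3·(2M3+M4)/6=1/38
t_q=5/2 → seg 1, τ=3/2; S=5+149/38·τ+-351/76·τ²+1733/2052·τ³=2031/608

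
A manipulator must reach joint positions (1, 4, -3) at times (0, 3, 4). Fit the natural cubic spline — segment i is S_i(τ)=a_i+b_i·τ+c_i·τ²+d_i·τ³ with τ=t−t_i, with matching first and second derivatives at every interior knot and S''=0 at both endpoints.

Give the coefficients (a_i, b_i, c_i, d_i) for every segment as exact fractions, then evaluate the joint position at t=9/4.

Δ: Δ0=1, Δ1=-7
row 1: diag=8, rhs=-48; c'=1/8, d'=-6
back: M1=-6
M: M0=0, M1=-6, M2=0
seg 0: a=1, c=M0/2=0, d=(M1−M0)/(6·3)=-1/3, b=Δ0−h0·(2M0+M1)/6=4
seg 1: a=4, c=M1/2=-3, d=(M2−M1)/(6·1)=1, b=Δ1−h1·(2M1+M2)/6=-5
t_q=9/4 → seg 0, τ=9/4; S=1+4·τ+0·τ²+-1/3·τ³=397/64

  seg 0: a=1 b=4 c=0 d=-1/3
  seg 1: a=4 b=-5 c=-3 d=1
S(9/4) = 397/64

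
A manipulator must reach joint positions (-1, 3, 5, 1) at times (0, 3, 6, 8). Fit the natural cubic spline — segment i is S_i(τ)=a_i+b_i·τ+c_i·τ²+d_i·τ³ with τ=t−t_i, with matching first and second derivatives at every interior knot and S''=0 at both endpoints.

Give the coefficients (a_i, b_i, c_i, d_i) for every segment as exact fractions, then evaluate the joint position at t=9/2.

  seg 0: a=-1 b=48/37 c=0 d=4/999
  seg 1: a=3 b=52/37 c=4/111 d=-94/999
  seg 2: a=5 b=-34/37 c=-30/37 d=5/37
S(9/2) = 721/148

Δ: Δ0=4/3, Δ1=2/3, Δ2=-2
row 1: diag=12, rhs=-4; c'=1/4, d'=-1/3
row 2: denom=10−3·1/4=37/4; d'=(-16−3·-1/3)/(37/4)=-60/37
back: M2=-60/37
back: M1=-1/3−1/4·-60/37=8/111
M: M0=0, M1=8/111, M2=-60/37, M3=0
seg 0: a=-1, c=M0/2=0, d=(M1−M0)/(6·3)=4/999, b=Δ0−h0·(2M0+M1)/6=48/37
seg 1: a=3, c=M1/2=4/111, d=(M2−M1)/(6·3)=-94/999, b=Δ1−h1·(2M1+M2)/6=52/37
seg 2: a=5, c=M2/2=-30/37, d=(M3−M2)/(6·2)=5/37, b=Δ2−h2·(2M2+M3)/6=-34/37
t_q=9/2 → seg 1, τ=3/2; S=3+52/37·τ+4/111·τ²+-94/999·τ³=721/148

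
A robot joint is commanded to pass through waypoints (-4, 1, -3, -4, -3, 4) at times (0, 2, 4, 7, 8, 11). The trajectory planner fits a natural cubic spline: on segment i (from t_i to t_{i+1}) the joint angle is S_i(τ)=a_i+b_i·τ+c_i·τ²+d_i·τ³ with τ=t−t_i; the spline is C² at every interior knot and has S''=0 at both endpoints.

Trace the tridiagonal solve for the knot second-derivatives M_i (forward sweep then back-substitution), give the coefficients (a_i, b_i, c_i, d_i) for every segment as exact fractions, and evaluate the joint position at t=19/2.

  seg 0: a=-4 b=305/81 c=0 d=-205/648
  seg 1: a=1 b=-5/162 c=-205/108 d=37/81
  seg 2: a=-3 b=-347/162 c=91/108 d=-233/2916
  seg 3: a=-4 b=245/324 c=10/81 d=13/108
  seg 4: a=-3 b=221/162 c=157/324 d=-157/2916
S(19/2) = -13/288

Δ: Δ0=5/2, Δ1=-2, Δ2=-1/3, Δ3=1, Δ4=7/3
row 1: diag=8, rhs=-27; c'=1/4, d'=-27/8
row 2: denom=10−2·1/4=19/2; d'=(10−2·-27/8)/(19/2)=67/38
row 3: denom=8−3·6/19=134/19; d'=(8−3·67/38)/(134/19)=103/268
row 4: denom=8−1·19/134=1053/134; d'=(8−1·103/268)/(1053/134)=157/162
back: M4=157/162
back: M3=103/268−19/134·157/162=20/81
back: M2=67/38−6/19·20/81=91/54
back: M1=-27/8−1/4·91/54=-205/54
M: M0=0, M1=-205/54, M2=91/54, M3=20/81, M4=157/162, M5=0
seg 0: a=-4, c=M0/2=0, d=(M1−M0)/(6·2)=-205/648, b=Δ0−h0·(2M0+M1)/6=305/81
seg 1: a=1, c=M1/2=-205/108, d=(M2−M1)/(6·2)=37/81, b=Δ1−h1·(2M1+M2)/6=-5/162
seg 2: a=-3, c=M2/2=91/108, d=(M3−M2)/(6·3)=-233/2916, b=Δ2−h2·(2M2+M3)/6=-347/162
seg 3: a=-4, c=M3/2=10/81, d=(M4−M3)/(6·1)=13/108, b=Δ3−h3·(2M3+M4)/6=245/324
seg 4: a=-3, c=M4/2=157/324, d=(M5−M4)/(6·3)=-157/2916, b=Δ4−h4·(2M4+M5)/6=221/162
t_q=19/2 → seg 4, τ=3/2; S=-3+221/162·τ+157/324·τ²+-157/2916·τ³=-13/288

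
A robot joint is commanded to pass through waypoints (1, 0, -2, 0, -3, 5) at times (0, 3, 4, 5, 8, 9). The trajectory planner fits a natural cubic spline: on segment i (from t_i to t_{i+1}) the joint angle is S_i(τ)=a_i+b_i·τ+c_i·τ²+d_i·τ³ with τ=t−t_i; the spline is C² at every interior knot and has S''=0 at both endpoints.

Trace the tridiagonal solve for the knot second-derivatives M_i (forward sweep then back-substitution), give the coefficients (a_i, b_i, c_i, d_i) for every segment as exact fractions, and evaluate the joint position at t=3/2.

Δ: Δ0=-1/3, Δ1=-2, Δ2=2, Δ3=-1, Δ4=8
row 1: diag=8, rhs=-10; c'=1/8, d'=-5/4
row 2: denom=4−1·1/8=31/8; d'=(24−1·-5/4)/(31/8)=202/31
row 3: denom=8−1·8/31=240/31; d'=(-18−1·202/31)/(240/31)=-19/6
row 4: denom=8−3·31/80=547/80; d'=(54−3·-19/6)/(547/80)=5080/547
back: M4=5080/547
back: M3=-19/6−31/80·5080/547=-11102/1641
back: M2=202/31−8/31·-11102/1641=13558/1641
back: M1=-5/4−1/8·13558/1641=-3746/1641
M: M0=0, M1=-3746/1641, M2=13558/1641, M3=-11102/1641, M4=5080/547, M5=0
seg 0: a=1, c=M0/2=0, d=(M1−M0)/(6·3)=-1873/14769, b=Δ0−h0·(2M0+M1)/6=442/547
seg 1: a=0, c=M1/2=-1873/1641, d=(M2−M1)/(6·1)=2884/1641, b=Δ1−h1·(2M1+M2)/6=-1431/547
seg 2: a=-2, c=M2/2=6779/1641, d=(M3−M2)/(6·1)=-1370/547, b=Δ2−h2·(2M2+M3)/6=613/1641
seg 3: a=0, c=M3/2=-5551/1641, d=(M4−M3)/(6·3)=13171/14769, b=Δ3−h3·(2M3+M4)/6=1841/1641
seg 4: a=-3, c=M4/2=2540/547, d=(M5−M4)/(6·1)=-2540/1641, b=Δ4−h4·(2M4+M5)/6=8048/1641
t_q=3/2 → seg 0, τ=3/2; S=1+442/547·τ+0·τ²+-1873/14769·τ³=7807/4376

  seg 0: a=1 b=442/547 c=0 d=-1873/14769
  seg 1: a=0 b=-1431/547 c=-1873/1641 d=2884/1641
  seg 2: a=-2 b=613/1641 c=6779/1641 d=-1370/547
  seg 3: a=0 b=1841/1641 c=-5551/1641 d=13171/14769
  seg 4: a=-3 b=8048/1641 c=2540/547 d=-2540/1641
S(3/2) = 7807/4376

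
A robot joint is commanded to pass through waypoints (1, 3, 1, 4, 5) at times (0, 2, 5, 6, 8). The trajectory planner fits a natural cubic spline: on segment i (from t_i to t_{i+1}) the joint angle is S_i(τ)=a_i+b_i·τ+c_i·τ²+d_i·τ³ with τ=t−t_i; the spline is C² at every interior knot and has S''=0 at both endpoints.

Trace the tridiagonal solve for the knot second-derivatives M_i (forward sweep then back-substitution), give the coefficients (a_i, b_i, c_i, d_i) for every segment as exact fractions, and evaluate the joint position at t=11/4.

Δ: Δ0=1, Δ1=-2/3, Δ2=3, Δ3=1/2
row 1: diag=10, rhs=-10; c'=3/10, d'=-1
row 2: denom=8−3·3/10=71/10; d'=(22−3·-1)/(71/10)=250/71
row 3: denom=6−1·10/71=416/71; d'=(-15−1·250/71)/(416/71)=-1315/416
back: M3=-1315/416
back: M2=250/71−10/71·-1315/416=825/208
back: M1=-1−3/10·825/208=-911/416
M: M0=0, M1=-911/416, M2=825/208, M3=-1315/416, M4=0
seg 0: a=1, c=M0/2=0, d=(M1−M0)/(6·2)=-911/4992, b=Δ0−h0·(2M0+M1)/6=2159/1248
seg 1: a=3, c=M1/2=-911/832, d=(M2−M1)/(6·3)=197/576, b=Δ1−h1·(2M1+M2)/6=-287/624
seg 2: a=1, c=M2/2=825/416, d=(M3−M2)/(6·1)=-2965/2496, b=Δ2−h2·(2M2+M3)/6=5503/2496
seg 3: a=4, c=M3/2=-1315/832, d=(M4−M3)/(6·2)=1315/4992, b=Δ3−h3·(2M3+M4)/6=1627/624
t_q=11/4 → seg 1, τ=3/4; S=3+-287/624·τ+-911/832·τ²+197/576·τ³=116263/53248

  seg 0: a=1 b=2159/1248 c=0 d=-911/4992
  seg 1: a=3 b=-287/624 c=-911/832 d=197/576
  seg 2: a=1 b=5503/2496 c=825/416 d=-2965/2496
  seg 3: a=4 b=1627/624 c=-1315/832 d=1315/4992
S(11/4) = 116263/53248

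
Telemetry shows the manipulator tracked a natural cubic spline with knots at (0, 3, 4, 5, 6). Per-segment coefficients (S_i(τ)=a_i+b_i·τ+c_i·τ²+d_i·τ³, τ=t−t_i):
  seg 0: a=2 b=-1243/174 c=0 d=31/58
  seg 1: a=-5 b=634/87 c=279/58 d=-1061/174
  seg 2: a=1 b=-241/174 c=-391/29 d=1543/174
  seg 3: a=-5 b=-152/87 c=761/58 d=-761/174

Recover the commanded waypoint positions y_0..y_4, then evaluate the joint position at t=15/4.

y_0=2 y_1=-5 y_2=1 y_3=-5 y_4=2
S(15/4) = 2223/3712

y_0 = S_0(0) = a_0 = 2
y_1 = S_1(0) = a_1 = -5
y_2 = S_2(0) = a_2 = 1
y_3 = S_3(0) = a_3 = -5
y_4 = S_3(1) = 2
t_q=15/4 is in segment 1 (τ=3/4); S_1(τ)=2223/3712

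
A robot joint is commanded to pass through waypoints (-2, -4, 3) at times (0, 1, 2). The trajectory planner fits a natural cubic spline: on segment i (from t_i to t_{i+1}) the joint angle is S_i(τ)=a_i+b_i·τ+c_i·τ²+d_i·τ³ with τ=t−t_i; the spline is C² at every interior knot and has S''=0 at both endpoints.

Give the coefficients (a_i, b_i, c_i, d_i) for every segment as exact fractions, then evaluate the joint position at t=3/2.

  seg 0: a=-2 b=-17/4 c=0 d=9/4
  seg 1: a=-4 b=5/2 c=27/4 d=-9/4
S(3/2) = -43/32

Δ: Δ0=-2, Δ1=7
row 1: diag=4, rhs=54; c'=1/4, d'=27/2
back: M1=27/2
M: M0=0, M1=27/2, M2=0
seg 0: a=-2, c=M0/2=0, d=(M1−M0)/(6·1)=9/4, b=Δ0−h0·(2M0+M1)/6=-17/4
seg 1: a=-4, c=M1/2=27/4, d=(M2−M1)/(6·1)=-9/4, b=Δ1−h1·(2M1+M2)/6=5/2
t_q=3/2 → seg 1, τ=1/2; S=-4+5/2·τ+27/4·τ²+-9/4·τ³=-43/32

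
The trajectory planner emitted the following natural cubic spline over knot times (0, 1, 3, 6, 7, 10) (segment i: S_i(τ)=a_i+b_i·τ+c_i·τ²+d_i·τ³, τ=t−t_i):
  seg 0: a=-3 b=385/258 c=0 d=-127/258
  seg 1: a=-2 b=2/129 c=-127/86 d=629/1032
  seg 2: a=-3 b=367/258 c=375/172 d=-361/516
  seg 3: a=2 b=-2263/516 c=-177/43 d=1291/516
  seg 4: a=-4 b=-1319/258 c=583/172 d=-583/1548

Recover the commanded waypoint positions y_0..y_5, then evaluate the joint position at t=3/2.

y_0=-3 y_1=-2 y_2=-3 y_3=2 y_4=-4 y_5=1
S(3/2) = -6289/2752

y_0 = S_0(0) = a_0 = -3
y_1 = S_1(0) = a_1 = -2
y_2 = S_2(0) = a_2 = -3
y_3 = S_3(0) = a_3 = 2
y_4 = S_4(0) = a_4 = -4
y_5 = S_4(3) = 1
t_q=3/2 is in segment 1 (τ=1/2); S_1(τ)=-6289/2752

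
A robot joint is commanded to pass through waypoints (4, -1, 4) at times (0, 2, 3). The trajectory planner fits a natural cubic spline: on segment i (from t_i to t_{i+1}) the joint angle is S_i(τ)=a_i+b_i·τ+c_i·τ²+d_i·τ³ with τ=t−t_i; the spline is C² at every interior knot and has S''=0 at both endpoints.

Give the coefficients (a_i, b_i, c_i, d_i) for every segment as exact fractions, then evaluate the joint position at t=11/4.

Δ: Δ0=-5/2, Δ1=5
row 1: diag=6, rhs=45; c'=1/6, d'=15/2
back: M1=15/2
M: M0=0, M1=15/2, M2=0
seg 0: a=4, c=M0/2=0, d=(M1−M0)/(6·2)=5/8, b=Δ0−h0·(2M0+M1)/6=-5
seg 1: a=-1, c=M1/2=15/4, d=(M2−M1)/(6·1)=-5/4, b=Δ1−h1·(2M1+M2)/6=5/2
t_q=11/4 → seg 1, τ=3/4; S=-1+5/2·τ+15/4·τ²+-5/4·τ³=629/256

  seg 0: a=4 b=-5 c=0 d=5/8
  seg 1: a=-1 b=5/2 c=15/4 d=-5/4
S(11/4) = 629/256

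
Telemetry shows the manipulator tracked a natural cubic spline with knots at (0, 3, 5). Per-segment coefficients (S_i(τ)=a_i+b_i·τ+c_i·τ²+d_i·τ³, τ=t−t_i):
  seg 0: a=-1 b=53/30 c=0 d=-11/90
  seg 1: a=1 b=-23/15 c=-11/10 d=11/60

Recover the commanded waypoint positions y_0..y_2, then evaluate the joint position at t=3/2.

y_0 = S_0(0) = a_0 = -1
y_1 = S_1(0) = a_1 = 1
y_2 = S_1(2) = -5
t_q=3/2 is in segment 0 (τ=3/2); S_0(τ)=99/80

y_0=-1 y_1=1 y_2=-5
S(3/2) = 99/80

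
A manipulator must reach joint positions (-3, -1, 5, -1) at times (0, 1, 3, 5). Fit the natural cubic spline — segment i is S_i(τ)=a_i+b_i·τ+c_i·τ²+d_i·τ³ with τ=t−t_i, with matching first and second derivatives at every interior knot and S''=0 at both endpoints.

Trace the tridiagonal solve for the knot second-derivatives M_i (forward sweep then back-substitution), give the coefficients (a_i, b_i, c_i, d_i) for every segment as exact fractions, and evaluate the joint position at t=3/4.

Δ: Δ0=2, Δ1=3, Δ2=-3
row 1: diag=6, rhs=6; c'=1/3, d'=1
row 2: denom=8−2·1/3=22/3; d'=(-36−2·1)/(22/3)=-57/11
back: M2=-57/11
back: M1=1−1/3·-57/11=30/11
M: M0=0, M1=30/11, M2=-57/11, M3=0
seg 0: a=-3, c=M0/2=0, d=(M1−M0)/(6·1)=5/11, b=Δ0−h0·(2M0+M1)/6=17/11
seg 1: a=-1, c=M1/2=15/11, d=(M2−M1)/(6·2)=-29/44, b=Δ1−h1·(2M1+M2)/6=32/11
seg 2: a=5, c=M2/2=-57/22, d=(M3−M2)/(6·2)=19/44, b=Δ2−h2·(2M2+M3)/6=5/11
t_q=3/4 → seg 0, τ=3/4; S=-3+17/11·τ+0·τ²+5/11·τ³=-1161/704

  seg 0: a=-3 b=17/11 c=0 d=5/11
  seg 1: a=-1 b=32/11 c=15/11 d=-29/44
  seg 2: a=5 b=5/11 c=-57/22 d=19/44
S(3/4) = -1161/704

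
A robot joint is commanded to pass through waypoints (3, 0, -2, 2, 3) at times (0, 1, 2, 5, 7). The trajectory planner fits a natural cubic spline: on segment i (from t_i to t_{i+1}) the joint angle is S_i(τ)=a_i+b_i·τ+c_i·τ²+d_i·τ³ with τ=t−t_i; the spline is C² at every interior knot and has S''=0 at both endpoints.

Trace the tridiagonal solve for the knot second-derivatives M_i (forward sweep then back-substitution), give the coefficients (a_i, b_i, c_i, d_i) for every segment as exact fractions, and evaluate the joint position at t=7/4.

  seg 0: a=3 b=-5143/1644 c=0 d=211/1644
  seg 1: a=0 b=-2255/822 c=211/548 d=589/1644
  seg 2: a=-2 b=-1477/1644 c=200/137 d=-1177/4932
  seg 3: a=2 b=1165/822 c=-377/548 d=377/3288
S(7/4) = -59263/35072

Δ: Δ0=-3, Δ1=-2, Δ2=4/3, Δ3=1/2
row 1: diag=4, rhs=6; c'=1/4, d'=3/2
row 2: denom=8−1·1/4=31/4; d'=(20−1·3/2)/(31/4)=74/31
row 3: denom=10−3·12/31=274/31; d'=(-5−3·74/31)/(274/31)=-377/274
back: M3=-377/274
back: M2=74/31−12/31·-377/274=400/137
back: M1=3/2−1/4·400/137=211/274
M: M0=0, M1=211/274, M2=400/137, M3=-377/274, M4=0
seg 0: a=3, c=M0/2=0, d=(M1−M0)/(6·1)=211/1644, b=Δ0−h0·(2M0+M1)/6=-5143/1644
seg 1: a=0, c=M1/2=211/548, d=(M2−M1)/(6·1)=589/1644, b=Δ1−h1·(2M1+M2)/6=-2255/822
seg 2: a=-2, c=M2/2=200/137, d=(M3−M2)/(6·3)=-1177/4932, b=Δ2−h2·(2M2+M3)/6=-1477/1644
seg 3: a=2, c=M3/2=-377/548, d=(M4−M3)/(6·2)=377/3288, b=Δ3−h3·(2M3+M4)/6=1165/822
t_q=7/4 → seg 1, τ=3/4; S=0+-2255/822·τ+211/548·τ²+589/1644·τ³=-59263/35072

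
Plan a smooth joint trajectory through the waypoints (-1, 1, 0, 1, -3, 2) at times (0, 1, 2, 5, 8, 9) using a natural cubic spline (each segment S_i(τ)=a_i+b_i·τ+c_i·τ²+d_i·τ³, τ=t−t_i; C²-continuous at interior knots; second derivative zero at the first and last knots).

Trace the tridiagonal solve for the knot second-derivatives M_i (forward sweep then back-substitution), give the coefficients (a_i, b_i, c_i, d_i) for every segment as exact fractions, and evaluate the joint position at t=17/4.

  seg 0: a=-1 b=2301/803 c=0 d=-695/803
  seg 1: a=1 b=216/803 c=-2085/803 d=1066/803
  seg 2: a=0 b=-756/803 c=1113/803 d=-6946/21681
  seg 3: a=1 b=-1024/803 c=-3607/2409 d=971/1971
  seg 4: a=-3 b=2443/803 c=2358/803 d=-786/803
S(17/4) = 32103/25696

Δ: Δ0=2, Δ1=-1, Δ2=1/3, Δ3=-4/3, Δ4=5
row 1: diag=4, rhs=-18; c'=1/4, d'=-9/2
row 2: denom=8−1·1/4=31/4; d'=(8−1·-9/2)/(31/4)=50/31
row 3: denom=12−3·12/31=336/31; d'=(-10−3·50/31)/(336/31)=-115/84
row 4: denom=8−3·31/112=803/112; d'=(38−3·-115/84)/(803/112)=4716/803
back: M4=4716/803
back: M3=-115/84−31/112·4716/803=-7214/2409
back: M2=50/31−12/31·-7214/2409=2226/803
back: M1=-9/2−1/4·2226/803=-4170/803
M: M0=0, M1=-4170/803, M2=2226/803, M3=-7214/2409, M4=4716/803, M5=0
seg 0: a=-1, c=M0/2=0, d=(M1−M0)/(6·1)=-695/803, b=Δ0−h0·(2M0+M1)/6=2301/803
seg 1: a=1, c=M1/2=-2085/803, d=(M2−M1)/(6·1)=1066/803, b=Δ1−h1·(2M1+M2)/6=216/803
seg 2: a=0, c=M2/2=1113/803, d=(M3−M2)/(6·3)=-6946/21681, b=Δ2−h2·(2M2+M3)/6=-756/803
seg 3: a=1, c=M3/2=-3607/2409, d=(M4−M3)/(6·3)=971/1971, b=Δ3−h3·(2M3+M4)/6=-1024/803
seg 4: a=-3, c=M4/2=2358/803, d=(M5−M4)/(6·1)=-786/803, b=Δ4−h4·(2M4+M5)/6=2443/803
t_q=17/4 → seg 2, τ=9/4; S=0+-756/803·τ+1113/803·τ²+-6946/21681·τ³=32103/25696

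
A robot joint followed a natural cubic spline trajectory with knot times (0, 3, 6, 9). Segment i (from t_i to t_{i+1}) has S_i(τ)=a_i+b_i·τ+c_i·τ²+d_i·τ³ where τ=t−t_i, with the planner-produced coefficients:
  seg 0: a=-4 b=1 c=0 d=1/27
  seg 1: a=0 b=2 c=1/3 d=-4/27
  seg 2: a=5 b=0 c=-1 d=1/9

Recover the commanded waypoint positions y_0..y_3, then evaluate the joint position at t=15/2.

y_0=-4 y_1=0 y_2=5 y_3=-1
S(15/2) = 25/8

y_0 = S_0(0) = a_0 = -4
y_1 = S_1(0) = a_1 = 0
y_2 = S_2(0) = a_2 = 5
y_3 = S_2(3) = -1
t_q=15/2 is in segment 2 (τ=3/2); S_2(τ)=25/8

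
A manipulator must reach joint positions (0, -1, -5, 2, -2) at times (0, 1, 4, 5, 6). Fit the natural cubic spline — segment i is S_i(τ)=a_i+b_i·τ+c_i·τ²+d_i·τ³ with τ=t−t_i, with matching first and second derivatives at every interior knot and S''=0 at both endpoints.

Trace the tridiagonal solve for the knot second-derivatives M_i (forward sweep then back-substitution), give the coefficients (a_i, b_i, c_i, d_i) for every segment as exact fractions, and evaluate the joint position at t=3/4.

  seg 0: a=0 b=-103/318 c=0 d=-215/318
  seg 1: a=-1 b=-374/159 c=-215/106 d=251/318
  seg 2: a=-5 b=2159/318 c=269/53 d=-1547/318
  seg 3: a=2 b=373/159 c=-1009/106 d=1009/318
S(3/4) = -3583/6784

Δ: Δ0=-1, Δ1=-4/3, Δ2=7, Δ3=-4
row 1: diag=8, rhs=-2; c'=3/8, d'=-1/4
row 2: denom=8−3·3/8=55/8; d'=(50−3·-1/4)/(55/8)=406/55
row 3: denom=4−1·8/55=212/55; d'=(-66−1·406/55)/(212/55)=-1009/53
back: M3=-1009/53
back: M2=406/55−8/55·-1009/53=538/53
back: M1=-1/4−3/8·538/53=-215/53
M: M0=0, M1=-215/53, M2=538/53, M3=-1009/53, M4=0
seg 0: a=0, c=M0/2=0, d=(M1−M0)/(6·1)=-215/318, b=Δ0−h0·(2M0+M1)/6=-103/318
seg 1: a=-1, c=M1/2=-215/106, d=(M2−M1)/(6·3)=251/318, b=Δ1−h1·(2M1+M2)/6=-374/159
seg 2: a=-5, c=M2/2=269/53, d=(M3−M2)/(6·1)=-1547/318, b=Δ2−h2·(2M2+M3)/6=2159/318
seg 3: a=2, c=M3/2=-1009/106, d=(M4−M3)/(6·1)=1009/318, b=Δ3−h3·(2M3+M4)/6=373/159
t_q=3/4 → seg 0, τ=3/4; S=0+-103/318·τ+0·τ²+-215/318·τ³=-3583/6784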